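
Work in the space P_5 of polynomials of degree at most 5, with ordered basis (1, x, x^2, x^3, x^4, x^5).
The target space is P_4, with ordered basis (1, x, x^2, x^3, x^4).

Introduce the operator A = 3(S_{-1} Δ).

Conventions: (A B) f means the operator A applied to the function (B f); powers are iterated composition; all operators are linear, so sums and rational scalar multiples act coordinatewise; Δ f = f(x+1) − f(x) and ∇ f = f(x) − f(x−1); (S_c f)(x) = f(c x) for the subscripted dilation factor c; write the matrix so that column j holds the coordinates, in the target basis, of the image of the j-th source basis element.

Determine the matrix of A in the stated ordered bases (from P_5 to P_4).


the matrix is [[0, 3, 3, 3, 3, 3]; [0, 0, -6, -9, -12, -15]; [0, 0, 0, 9, 18, 30]; [0, 0, 0, 0, -12, -30]; [0, 0, 0, 0, 0, 15]] (rows listed top to bottom)

image of 1: 0
image of x: 3
image of x^2: -6x + 3
image of x^3: 9x^2 - 9x + 3
image of x^4: -12x^3 + 18x^2 - 12x + 3
image of x^5: 15x^4 - 30x^3 + 30x^2 - 15x + 3
each image's coordinates form column j of the matrix


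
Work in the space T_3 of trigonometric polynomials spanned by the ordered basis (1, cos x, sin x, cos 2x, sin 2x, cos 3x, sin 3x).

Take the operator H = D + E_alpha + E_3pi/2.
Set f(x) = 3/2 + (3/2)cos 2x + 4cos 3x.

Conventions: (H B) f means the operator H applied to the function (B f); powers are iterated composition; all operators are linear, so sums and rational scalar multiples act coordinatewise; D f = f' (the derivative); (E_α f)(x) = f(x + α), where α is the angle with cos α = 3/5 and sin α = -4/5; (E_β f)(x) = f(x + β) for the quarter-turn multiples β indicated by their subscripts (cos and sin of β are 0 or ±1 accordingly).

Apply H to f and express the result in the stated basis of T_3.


the image equals g(x) = 3 - (48/25)cos 2x - (39/25)sin 2x - (468/125)cos 3x - (1824/125)sin 3x

D f = -3sin 2x - 12sin 3x
E_alpha f = 3/2 - (21/50)cos 2x + (36/25)sin 2x - (468/125)cos 3x + (176/125)sin 3x
E_3pi/2 f = 3/2 - (3/2)cos 2x - 4sin 3x
(D + E_alpha + E_3pi/2) f = 3 - (48/25)cos 2x - (39/25)sin 2x - (468/125)cos 3x - (1824/125)sin 3x


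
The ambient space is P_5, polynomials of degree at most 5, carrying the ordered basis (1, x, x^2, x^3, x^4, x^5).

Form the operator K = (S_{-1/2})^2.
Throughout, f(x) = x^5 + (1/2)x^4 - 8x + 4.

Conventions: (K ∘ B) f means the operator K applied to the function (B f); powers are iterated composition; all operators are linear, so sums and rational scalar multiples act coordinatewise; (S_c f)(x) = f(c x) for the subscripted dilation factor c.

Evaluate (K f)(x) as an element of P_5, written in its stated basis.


S_{-1/2} f = -(1/32)x^5 + (1/32)x^4 + 4x + 4
S_{-1/2} S_{-1/2} f = (1/1024)x^5 + (1/512)x^4 - 2x + 4

the image equals g(x) = (1/1024)x^5 + (1/512)x^4 - 2x + 4


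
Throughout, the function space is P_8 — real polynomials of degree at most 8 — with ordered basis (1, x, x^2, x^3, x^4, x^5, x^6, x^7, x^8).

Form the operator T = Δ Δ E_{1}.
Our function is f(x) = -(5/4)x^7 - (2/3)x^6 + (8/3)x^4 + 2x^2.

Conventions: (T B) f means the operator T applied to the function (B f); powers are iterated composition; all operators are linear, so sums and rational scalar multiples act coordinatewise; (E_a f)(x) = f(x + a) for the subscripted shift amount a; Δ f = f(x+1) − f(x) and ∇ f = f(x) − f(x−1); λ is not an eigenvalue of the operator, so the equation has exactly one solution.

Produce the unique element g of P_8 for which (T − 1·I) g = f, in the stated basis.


the result is g(x) = (5/4)x^7 + (2/3)x^6 + (105/2)x^5 + (1627/3)x^4 + (6795/2)x^3 + 18031x^2 + (131059/2)x + 116215

write g with unknown coordinates in the stated basis and equate coefficients in (T − 1·I) g = f
solving from the highest basis element down gives g = (5/4)x^7 + (2/3)x^6 + (105/2)x^5 + (1627/3)x^4 + (6795/2)x^3 + 18031x^2 + (131059/2)x + 116215
check: T g = (105/2)x^5 + 545x^4 + (6795/2)x^3 + 18033x^2 + (131059/2)x + 116215
so T g − 1·g = -(5/4)x^7 - (2/3)x^6 + (8/3)x^4 + 2x^2 = f ✓


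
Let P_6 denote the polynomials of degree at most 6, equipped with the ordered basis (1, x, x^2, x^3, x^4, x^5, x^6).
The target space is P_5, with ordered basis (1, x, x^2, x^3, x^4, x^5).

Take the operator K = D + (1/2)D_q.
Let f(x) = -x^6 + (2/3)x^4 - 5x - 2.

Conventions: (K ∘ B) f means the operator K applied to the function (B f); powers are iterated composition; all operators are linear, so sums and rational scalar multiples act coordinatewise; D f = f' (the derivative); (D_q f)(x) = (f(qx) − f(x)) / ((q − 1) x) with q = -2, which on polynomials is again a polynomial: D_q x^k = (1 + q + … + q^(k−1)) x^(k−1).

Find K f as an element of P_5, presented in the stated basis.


the result is g(x) = (9/2)x^5 + x^3 - 15/2

D f = -6x^5 + (8/3)x^3 - 5
D_q f = 21x^5 - (10/3)x^3 - 5
((1/2)D_q) f = (21/2)x^5 - (5/3)x^3 - 5/2
(D + (1/2)D_q) f = (9/2)x^5 + x^3 - 15/2


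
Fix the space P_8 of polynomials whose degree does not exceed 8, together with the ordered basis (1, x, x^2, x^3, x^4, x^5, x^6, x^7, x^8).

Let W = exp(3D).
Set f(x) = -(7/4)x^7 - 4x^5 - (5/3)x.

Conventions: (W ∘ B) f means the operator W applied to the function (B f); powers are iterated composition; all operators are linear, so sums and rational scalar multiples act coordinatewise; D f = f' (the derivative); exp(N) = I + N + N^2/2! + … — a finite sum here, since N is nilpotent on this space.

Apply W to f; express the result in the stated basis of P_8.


the result is g(x) = -(7/4)x^7 - (147/4)x^6 - (1339/4)x^5 - (6855/4)x^4 - (21285/4)x^3 - (40041/4)x^2 - (126623/12)x - 19217/4

order-1 term: -(147/4)x^6 - 60x^4 - 5
order-2 term: -(1323/4)x^5 - 360x^3
order-3 term: -(6615/4)x^4 - 1080x^2
order-4 term: -(19845/4)x^3 - 1620x
order-5 term: -(35721/4)x^2 - 972
order-6 term: -(35721/4)x
order-7 term: -15309/4
the series for exp(3D) f terminates at order 7
exp(3D) f = -(7/4)x^7 - (147/4)x^6 - (1339/4)x^5 - (6855/4)x^4 - (21285/4)x^3 - (40041/4)x^2 - (126623/12)x - 19217/4


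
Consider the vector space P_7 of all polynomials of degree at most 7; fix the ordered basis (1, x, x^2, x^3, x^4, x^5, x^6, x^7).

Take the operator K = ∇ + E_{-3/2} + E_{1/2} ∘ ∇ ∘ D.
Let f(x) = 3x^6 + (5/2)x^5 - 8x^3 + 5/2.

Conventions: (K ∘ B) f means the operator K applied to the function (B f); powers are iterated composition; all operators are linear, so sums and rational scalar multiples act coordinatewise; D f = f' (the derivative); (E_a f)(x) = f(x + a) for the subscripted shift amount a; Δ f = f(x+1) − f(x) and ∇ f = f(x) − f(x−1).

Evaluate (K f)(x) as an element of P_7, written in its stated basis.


∇ f = 18x^5 - (65/2)x^4 + 35x^3 - 44x^2 + (59/2)x - 17/2
E_{-3/2} f = 3x^6 - (49/2)x^5 + (165/2)x^4 - (617/4)x^3 + (2871/16)x^2 - (4077/32)x + 715/16
D f = 18x^5 + (25/2)x^4 - 24x^2
∇ D f = 90x^4 - 130x^3 + 105x^2 - 88x + 59/2
E_{1/2} ∇ D f = 90x^4 + 50x^3 + 45x^2 - (71/2)x + 9/8
(∇ + E_{-3/2} + E_{1/2} ∘ ∇ ∘ D) f = 3x^6 - (13/2)x^5 + 140x^4 - (277/4)x^3 + (2887/16)x^2 - (4269/32)x + 597/16

the result is g(x) = 3x^6 - (13/2)x^5 + 140x^4 - (277/4)x^3 + (2887/16)x^2 - (4269/32)x + 597/16


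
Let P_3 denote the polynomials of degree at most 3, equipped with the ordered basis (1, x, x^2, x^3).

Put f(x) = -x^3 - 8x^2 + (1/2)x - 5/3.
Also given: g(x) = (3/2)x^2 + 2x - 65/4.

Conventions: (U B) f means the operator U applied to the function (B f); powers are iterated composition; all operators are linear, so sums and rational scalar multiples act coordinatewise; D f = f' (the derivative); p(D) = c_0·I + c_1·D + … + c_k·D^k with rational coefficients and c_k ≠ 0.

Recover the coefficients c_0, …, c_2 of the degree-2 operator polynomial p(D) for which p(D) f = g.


p(D) = -(1/2)·D + D^2, i.e. c_0 = 0, c_1 = -1/2, c_2 = 1

D^0 f = -x^3 - 8x^2 + (1/2)x - 5/3
D^1 f = -3x^2 - 16x + 1/2
D^2 f = -6x - 16
matching coefficients of g against c_0 f + c_1 Df + … from the top degree down determines the c_i
solution: c_0 = 0, c_1 = -1/2, c_2 = 1


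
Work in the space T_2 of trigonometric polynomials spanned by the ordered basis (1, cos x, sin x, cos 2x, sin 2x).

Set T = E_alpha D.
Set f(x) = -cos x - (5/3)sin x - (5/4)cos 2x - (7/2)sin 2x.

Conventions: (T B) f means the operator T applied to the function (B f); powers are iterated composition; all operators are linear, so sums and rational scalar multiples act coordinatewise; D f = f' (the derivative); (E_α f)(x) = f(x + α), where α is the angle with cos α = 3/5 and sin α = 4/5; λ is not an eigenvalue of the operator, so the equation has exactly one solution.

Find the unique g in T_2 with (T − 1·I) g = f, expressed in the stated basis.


g(x) = (7/9)cos x + (2/3)sin x + (13/68)cos 2x + (21/17)sin 2x

write g with unknown coordinates in the stated basis and equate coefficients in (T − 1·I) g = f
solving from the highest basis element down gives g = (7/9)cos x + (2/3)sin x + (13/68)cos 2x + (21/17)sin 2x
check: T g = -(2/9)cos x - sin x - (18/17)cos 2x - (77/34)sin 2x
so T g − 1·g = -cos x - (5/3)sin x - (5/4)cos 2x - (7/2)sin 2x = f ✓


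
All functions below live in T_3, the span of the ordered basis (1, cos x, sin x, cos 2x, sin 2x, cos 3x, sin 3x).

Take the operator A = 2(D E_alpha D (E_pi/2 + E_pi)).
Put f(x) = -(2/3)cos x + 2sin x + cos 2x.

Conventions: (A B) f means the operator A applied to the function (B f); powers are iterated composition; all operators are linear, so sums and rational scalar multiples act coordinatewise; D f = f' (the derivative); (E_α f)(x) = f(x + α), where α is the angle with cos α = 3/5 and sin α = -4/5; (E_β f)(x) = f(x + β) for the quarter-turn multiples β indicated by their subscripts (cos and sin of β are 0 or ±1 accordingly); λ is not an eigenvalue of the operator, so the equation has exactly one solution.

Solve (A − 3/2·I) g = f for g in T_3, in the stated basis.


the image equals g(x) = (412/687)cos x - (116/687)sin x - (2/3)cos 2x

write g with unknown coordinates in the stated basis and equate coefficients in (A − 3/2·I) g = f
solving from the highest basis element down gives g = (412/687)cos x - (116/687)sin x - (2/3)cos 2x
check: A g = (160/687)cos x + (400/229)sin x
so A g − 3/2·g = -(2/3)cos x + 2sin x + cos 2x = f ✓


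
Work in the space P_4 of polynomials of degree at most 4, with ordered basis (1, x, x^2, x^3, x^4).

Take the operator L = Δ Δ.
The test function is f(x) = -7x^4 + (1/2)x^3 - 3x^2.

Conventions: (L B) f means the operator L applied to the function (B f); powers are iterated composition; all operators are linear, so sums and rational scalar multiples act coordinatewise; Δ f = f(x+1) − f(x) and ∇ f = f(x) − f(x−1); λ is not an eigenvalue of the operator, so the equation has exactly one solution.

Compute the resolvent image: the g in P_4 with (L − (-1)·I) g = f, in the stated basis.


write g with unknown coordinates in the stated basis and equate coefficients in (L − (-1)·I) g = f
solving from the highest basis element down gives g = -7x^4 + (1/2)x^3 + 81x^2 + 165x - 67
check: L g = -84x^2 - 165x + 67
so L g − (-1)·g = -7x^4 + (1/2)x^3 - 3x^2 = f ✓

the result is g(x) = -7x^4 + (1/2)x^3 + 81x^2 + 165x - 67


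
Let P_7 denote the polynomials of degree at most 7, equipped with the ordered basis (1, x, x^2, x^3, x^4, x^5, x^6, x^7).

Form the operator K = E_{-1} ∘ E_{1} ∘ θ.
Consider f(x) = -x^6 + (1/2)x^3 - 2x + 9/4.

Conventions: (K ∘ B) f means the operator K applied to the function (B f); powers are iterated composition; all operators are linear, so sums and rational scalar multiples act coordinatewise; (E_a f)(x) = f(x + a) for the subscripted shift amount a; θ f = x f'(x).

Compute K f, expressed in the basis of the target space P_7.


θ f = -6x^6 + (3/2)x^3 - 2x
E_{1} θ f = -6x^6 - 36x^5 - 90x^4 - (237/2)x^3 - (171/2)x^2 - (67/2)x - 13/2
E_{-1} E_{1} θ f = -6x^6 + (3/2)x^3 - 2x

the image equals g(x) = -6x^6 + (3/2)x^3 - 2x


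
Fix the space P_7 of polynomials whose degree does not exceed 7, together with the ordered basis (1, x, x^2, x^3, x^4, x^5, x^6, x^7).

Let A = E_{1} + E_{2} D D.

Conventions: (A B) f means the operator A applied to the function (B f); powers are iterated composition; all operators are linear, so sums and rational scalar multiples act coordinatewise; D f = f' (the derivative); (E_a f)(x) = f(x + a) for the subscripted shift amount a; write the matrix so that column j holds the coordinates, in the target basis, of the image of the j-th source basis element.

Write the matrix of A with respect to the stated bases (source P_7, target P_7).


image of 1: 1
image of x: x + 1
image of x^2: x^2 + 2x + 3
image of x^3: x^3 + 3x^2 + 9x + 13
image of x^4: x^4 + 4x^3 + 18x^2 + 52x + 49
image of x^5: x^5 + 5x^4 + 30x^3 + 130x^2 + 245x + 161
image of x^6: x^6 + 6x^5 + 45x^4 + 260x^3 + 735x^2 + 966x + 481
image of x^7: x^7 + 7x^6 + 63x^5 + 455x^4 + 1715x^3 + 3381x^2 + 3367x + 1345
each image's coordinates form column j of the matrix

the matrix is [[1, 1, 3, 13, 49, 161, 481, 1345]; [0, 1, 2, 9, 52, 245, 966, 3367]; [0, 0, 1, 3, 18, 130, 735, 3381]; [0, 0, 0, 1, 4, 30, 260, 1715]; [0, 0, 0, 0, 1, 5, 45, 455]; [0, 0, 0, 0, 0, 1, 6, 63]; [0, 0, 0, 0, 0, 0, 1, 7]; [0, 0, 0, 0, 0, 0, 0, 1]] (rows listed top to bottom)


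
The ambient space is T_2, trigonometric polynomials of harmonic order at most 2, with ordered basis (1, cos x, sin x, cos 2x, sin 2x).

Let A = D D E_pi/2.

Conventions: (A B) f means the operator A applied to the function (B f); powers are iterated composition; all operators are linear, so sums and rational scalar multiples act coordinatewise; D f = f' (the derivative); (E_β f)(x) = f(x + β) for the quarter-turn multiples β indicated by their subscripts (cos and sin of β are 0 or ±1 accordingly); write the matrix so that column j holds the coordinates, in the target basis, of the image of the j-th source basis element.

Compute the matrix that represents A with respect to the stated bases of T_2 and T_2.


the matrix is [[0, 0, 0, 0, 0]; [0, 0, -1, 0, 0]; [0, 1, 0, 0, 0]; [0, 0, 0, 4, 0]; [0, 0, 0, 0, 4]] (rows listed top to bottom)

image of 1: 0
image of cos x: sin x
image of sin x: -cos x
image of cos 2x: 4cos 2x
image of sin 2x: 4sin 2x
each image's coordinates form column j of the matrix


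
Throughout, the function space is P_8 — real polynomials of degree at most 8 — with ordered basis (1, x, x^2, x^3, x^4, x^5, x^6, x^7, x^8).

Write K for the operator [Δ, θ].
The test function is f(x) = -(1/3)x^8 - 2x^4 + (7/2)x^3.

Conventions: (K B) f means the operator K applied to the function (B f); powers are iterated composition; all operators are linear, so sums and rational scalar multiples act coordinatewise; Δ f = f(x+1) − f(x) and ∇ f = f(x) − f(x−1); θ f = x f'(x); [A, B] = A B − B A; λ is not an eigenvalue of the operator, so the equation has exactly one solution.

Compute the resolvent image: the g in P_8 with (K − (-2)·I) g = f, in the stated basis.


g(x) = -(1/6)x^8 + (2/3)x^7 + (7/3)x^6 - 7x^5 - (181/6)x^4 + (155/4)x^3 + (1095/8)x^2 - (1115/24)x - 4925/48

write g with unknown coordinates in the stated basis and equate coefficients in (K − (-2)·I) g = f
solving from the highest basis element down gives g = -(1/6)x^8 + (2/3)x^7 + (7/3)x^6 - 7x^5 - (181/6)x^4 + (155/4)x^3 + (1095/8)x^2 - (1115/24)x - 4925/48
check: K g = -(4/3)x^7 - (14/3)x^6 + 14x^5 + (175/3)x^4 - 74x^3 - (1095/4)x^2 + (1115/12)x + 4925/24
so K g − (-2)·g = -(1/3)x^8 - 2x^4 + (7/2)x^3 = f ✓


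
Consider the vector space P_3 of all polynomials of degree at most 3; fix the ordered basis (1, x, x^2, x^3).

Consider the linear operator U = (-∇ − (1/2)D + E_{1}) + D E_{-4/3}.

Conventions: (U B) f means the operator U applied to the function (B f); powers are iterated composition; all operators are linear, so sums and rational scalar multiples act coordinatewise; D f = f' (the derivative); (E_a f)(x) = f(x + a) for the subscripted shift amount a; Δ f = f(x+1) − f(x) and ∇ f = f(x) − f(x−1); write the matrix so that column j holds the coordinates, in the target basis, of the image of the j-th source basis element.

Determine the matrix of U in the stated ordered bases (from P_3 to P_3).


the matrix is [[1, 1/2, -2/3, 16/3]; [0, 1, 1, -2]; [0, 0, 1, 3/2]; [0, 0, 0, 1]] (rows listed top to bottom)

image of 1: 1
image of x: x + 1/2
image of x^2: x^2 + x - 2/3
image of x^3: x^3 + (3/2)x^2 - 2x + 16/3
each image's coordinates form column j of the matrix


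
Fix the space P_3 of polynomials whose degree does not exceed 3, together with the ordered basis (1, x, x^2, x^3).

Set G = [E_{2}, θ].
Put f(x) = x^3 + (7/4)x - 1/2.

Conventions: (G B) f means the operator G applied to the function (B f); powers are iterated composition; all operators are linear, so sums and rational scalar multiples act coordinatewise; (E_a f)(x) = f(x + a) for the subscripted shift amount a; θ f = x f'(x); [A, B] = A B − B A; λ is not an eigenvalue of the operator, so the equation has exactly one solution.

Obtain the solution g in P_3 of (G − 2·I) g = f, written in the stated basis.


write g with unknown coordinates in the stated basis and equate coefficients in (G − 2·I) g = f
solving from the highest basis element down gives g = -(1/2)x^3 - (3/2)x^2 - (79/8)x - 173/8
check: G g = -3x^2 - 18x - 175/4
so G g − 2·g = x^3 + (7/4)x - 1/2 = f ✓

the image equals g(x) = -(1/2)x^3 - (3/2)x^2 - (79/8)x - 173/8


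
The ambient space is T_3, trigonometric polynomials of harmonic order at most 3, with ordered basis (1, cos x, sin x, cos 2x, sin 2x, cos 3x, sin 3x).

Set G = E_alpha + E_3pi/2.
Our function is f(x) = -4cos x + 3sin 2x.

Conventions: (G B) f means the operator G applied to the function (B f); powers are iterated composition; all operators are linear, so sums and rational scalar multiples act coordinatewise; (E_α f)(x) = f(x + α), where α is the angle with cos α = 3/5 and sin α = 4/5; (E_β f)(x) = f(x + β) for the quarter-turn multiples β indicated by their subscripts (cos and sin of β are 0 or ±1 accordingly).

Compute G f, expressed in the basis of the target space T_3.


E_alpha f = -(12/5)cos x + (16/5)sin x + (72/25)cos 2x - (21/25)sin 2x
E_3pi/2 f = -4sin x - 3sin 2x
(E_alpha + E_3pi/2) f = -(12/5)cos x - (4/5)sin x + (72/25)cos 2x - (96/25)sin 2x

the image equals g(x) = -(12/5)cos x - (4/5)sin x + (72/25)cos 2x - (96/25)sin 2x


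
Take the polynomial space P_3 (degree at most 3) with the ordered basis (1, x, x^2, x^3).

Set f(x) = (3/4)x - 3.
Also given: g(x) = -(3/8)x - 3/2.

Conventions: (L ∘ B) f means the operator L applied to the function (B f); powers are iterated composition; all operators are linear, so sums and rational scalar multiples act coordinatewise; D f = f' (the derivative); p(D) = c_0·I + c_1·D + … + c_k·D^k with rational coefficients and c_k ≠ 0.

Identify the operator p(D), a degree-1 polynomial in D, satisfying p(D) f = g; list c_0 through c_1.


p(D) = -(1/2)·I − 4·D, i.e. c_0 = -1/2, c_1 = -4

D^0 f = (3/4)x - 3
D^1 f = 3/4
matching coefficients of g against c_0 f + c_1 Df + … from the top degree down determines the c_i
solution: c_0 = -1/2, c_1 = -4


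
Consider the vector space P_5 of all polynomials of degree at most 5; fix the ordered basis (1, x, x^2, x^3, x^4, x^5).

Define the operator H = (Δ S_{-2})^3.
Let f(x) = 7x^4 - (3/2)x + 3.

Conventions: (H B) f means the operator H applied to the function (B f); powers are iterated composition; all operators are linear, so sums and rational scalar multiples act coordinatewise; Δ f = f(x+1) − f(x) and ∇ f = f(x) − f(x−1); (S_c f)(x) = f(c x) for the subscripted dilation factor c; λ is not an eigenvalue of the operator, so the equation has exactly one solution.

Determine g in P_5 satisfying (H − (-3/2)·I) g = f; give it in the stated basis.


write g with unknown coordinates in the stated basis and equate coefficients in (H − (-3/2)·I) g = f
solving from the highest basis element down gives g = (14/3)x^4 + (114685/3)x + 14338
check: H g = -57344x - 21504
so H g − (-3/2)·g = 7x^4 - (3/2)x + 3 = f ✓

the result is g(x) = (14/3)x^4 + (114685/3)x + 14338


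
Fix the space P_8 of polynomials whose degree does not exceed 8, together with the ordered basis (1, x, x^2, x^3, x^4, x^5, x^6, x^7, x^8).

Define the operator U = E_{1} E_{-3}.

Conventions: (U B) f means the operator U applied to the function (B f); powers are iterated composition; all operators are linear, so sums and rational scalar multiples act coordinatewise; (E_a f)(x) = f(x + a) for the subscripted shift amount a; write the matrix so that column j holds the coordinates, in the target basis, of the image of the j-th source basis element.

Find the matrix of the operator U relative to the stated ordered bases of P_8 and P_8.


image of 1: 1
image of x: x - 2
image of x^2: x^2 - 4x + 4
image of x^3: x^3 - 6x^2 + 12x - 8
image of x^4: x^4 - 8x^3 + 24x^2 - 32x + 16
image of x^5: x^5 - 10x^4 + 40x^3 - 80x^2 + 80x - 32
image of x^6: x^6 - 12x^5 + 60x^4 - 160x^3 + 240x^2 - 192x + 64
image of x^7: x^7 - 14x^6 + 84x^5 - 280x^4 + 560x^3 - 672x^2 + 448x - 128
image of x^8: x^8 - 16x^7 + 112x^6 - 448x^5 + 1120x^4 - 1792x^3 + 1792x^2 - 1024x + 256
each image's coordinates form column j of the matrix

the matrix is [[1, -2, 4, -8, 16, -32, 64, -128, 256]; [0, 1, -4, 12, -32, 80, -192, 448, -1024]; [0, 0, 1, -6, 24, -80, 240, -672, 1792]; [0, 0, 0, 1, -8, 40, -160, 560, -1792]; [0, 0, 0, 0, 1, -10, 60, -280, 1120]; [0, 0, 0, 0, 0, 1, -12, 84, -448]; [0, 0, 0, 0, 0, 0, 1, -14, 112]; [0, 0, 0, 0, 0, 0, 0, 1, -16]; [0, 0, 0, 0, 0, 0, 0, 0, 1]] (rows listed top to bottom)


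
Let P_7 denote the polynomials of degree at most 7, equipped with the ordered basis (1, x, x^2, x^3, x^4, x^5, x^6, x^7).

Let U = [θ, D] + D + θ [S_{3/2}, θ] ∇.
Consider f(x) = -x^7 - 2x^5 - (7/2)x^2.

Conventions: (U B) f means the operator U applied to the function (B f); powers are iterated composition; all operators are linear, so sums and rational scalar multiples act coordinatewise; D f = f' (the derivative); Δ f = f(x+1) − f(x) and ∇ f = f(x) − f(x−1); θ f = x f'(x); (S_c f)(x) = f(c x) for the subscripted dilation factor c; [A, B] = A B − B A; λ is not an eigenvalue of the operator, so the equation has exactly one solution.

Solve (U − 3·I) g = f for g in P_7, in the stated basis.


write g with unknown coordinates in the stated basis and equate coefficients in (U − 3·I) g = f
solving from the highest basis element down gives g = (1/3)x^7 + (2/3)x^5 + (7/6)x^2
check: U g = 0
so U g − 3·g = -x^7 - 2x^5 - (7/2)x^2 = f ✓

the image equals g(x) = (1/3)x^7 + (2/3)x^5 + (7/6)x^2


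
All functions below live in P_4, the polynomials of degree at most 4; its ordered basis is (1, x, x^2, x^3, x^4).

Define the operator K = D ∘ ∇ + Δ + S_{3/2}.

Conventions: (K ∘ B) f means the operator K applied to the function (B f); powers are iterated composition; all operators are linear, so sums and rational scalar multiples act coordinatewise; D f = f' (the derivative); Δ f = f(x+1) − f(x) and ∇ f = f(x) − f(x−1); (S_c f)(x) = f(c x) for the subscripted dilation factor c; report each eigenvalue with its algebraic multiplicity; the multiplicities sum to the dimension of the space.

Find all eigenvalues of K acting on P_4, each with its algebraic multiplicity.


image of 1: 1
image of x: (3/2)x + 1
image of x^2: (9/4)x^2 + 2x + 3
image of x^3: (27/8)x^3 + 3x^2 + 9x - 2
image of x^4: (81/16)x^4 + 4x^3 + 18x^2 - 8x + 5
the matrix is upper triangular; its diagonal is (1, 3/2, 9/4, 27/8, 81/16)
for a triangular matrix the eigenvalues are the diagonal entries, with algebraic multiplicity their repetition count

λ = 1 (multiplicity 1), λ = 3/2 (multiplicity 1), λ = 9/4 (multiplicity 1), λ = 27/8 (multiplicity 1), λ = 81/16 (multiplicity 1)


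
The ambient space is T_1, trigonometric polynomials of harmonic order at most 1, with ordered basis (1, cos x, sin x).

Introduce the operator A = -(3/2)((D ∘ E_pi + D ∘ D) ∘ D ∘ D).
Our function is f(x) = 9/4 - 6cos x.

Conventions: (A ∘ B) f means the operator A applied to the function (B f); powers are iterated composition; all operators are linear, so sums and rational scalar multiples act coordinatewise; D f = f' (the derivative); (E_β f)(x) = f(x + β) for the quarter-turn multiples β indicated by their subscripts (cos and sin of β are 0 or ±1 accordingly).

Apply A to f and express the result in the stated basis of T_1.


the result is g(x) = 9cos x - 9sin x

D f = 6sin x
D D f = 6cos x
E_pi D D f = -6cos x
D E_pi D D f = 6sin x
D D D f = -6sin x
D D D D f = -6cos x
(D ∘ E_pi + D ∘ D) D D f = -6cos x + 6sin x
(-(3/2)((D ∘ E_pi + D ∘ D) ∘ D ∘ D)) f = 9cos x - 9sin x


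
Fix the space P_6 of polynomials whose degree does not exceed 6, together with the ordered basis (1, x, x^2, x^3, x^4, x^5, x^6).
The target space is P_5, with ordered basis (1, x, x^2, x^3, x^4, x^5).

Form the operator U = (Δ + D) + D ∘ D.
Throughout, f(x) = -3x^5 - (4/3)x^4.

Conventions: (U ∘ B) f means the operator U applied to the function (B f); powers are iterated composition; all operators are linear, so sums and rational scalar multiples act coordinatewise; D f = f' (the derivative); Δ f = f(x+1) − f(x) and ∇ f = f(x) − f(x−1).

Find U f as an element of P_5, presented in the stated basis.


Δ f = -15x^4 - (106/3)x^3 - 38x^2 - (61/3)x - 13/3
D f = -15x^4 - (16/3)x^3
(Δ + D) f = -30x^4 - (122/3)x^3 - 38x^2 - (61/3)x - 13/3
D f = -15x^4 - (16/3)x^3
D D f = -60x^3 - 16x^2
((Δ + D) + D ∘ D) f = -30x^4 - (302/3)x^3 - 54x^2 - (61/3)x - 13/3

the result is g(x) = -30x^4 - (302/3)x^3 - 54x^2 - (61/3)x - 13/3


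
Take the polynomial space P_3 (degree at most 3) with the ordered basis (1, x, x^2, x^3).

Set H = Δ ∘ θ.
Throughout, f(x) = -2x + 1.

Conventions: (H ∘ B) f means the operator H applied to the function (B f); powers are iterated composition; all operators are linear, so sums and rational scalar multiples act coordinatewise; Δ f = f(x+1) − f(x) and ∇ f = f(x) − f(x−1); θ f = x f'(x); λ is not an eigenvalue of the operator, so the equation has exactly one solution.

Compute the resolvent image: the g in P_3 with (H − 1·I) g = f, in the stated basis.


write g with unknown coordinates in the stated basis and equate coefficients in (H − 1·I) g = f
solving from the highest basis element down gives g = 2x + 1
check: H g = 2
so H g − 1·g = -2x + 1 = f ✓

g(x) = 2x + 1


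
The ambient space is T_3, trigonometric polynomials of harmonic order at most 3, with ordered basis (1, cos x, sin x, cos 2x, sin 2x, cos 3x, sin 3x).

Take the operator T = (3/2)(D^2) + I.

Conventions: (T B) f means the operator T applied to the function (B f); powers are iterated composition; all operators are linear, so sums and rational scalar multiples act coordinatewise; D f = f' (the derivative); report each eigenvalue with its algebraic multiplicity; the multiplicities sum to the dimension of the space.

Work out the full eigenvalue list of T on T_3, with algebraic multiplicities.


image of 1: 1
image of cos x: -(1/2)cos x
image of sin x: -(1/2)sin x
image of cos 2x: -5cos 2x
image of sin 2x: -5sin 2x
image of cos 3x: -(25/2)cos 3x
image of sin 3x: -(25/2)sin 3x
the matrix is diagonal; its diagonal is (1, -1/2, -1/2, -5, -5, -25/2, -25/2)
for a triangular matrix the eigenvalues are the diagonal entries, with algebraic multiplicity their repetition count

λ = -25/2 (multiplicity 2), λ = -5 (multiplicity 2), λ = -1/2 (multiplicity 2), λ = 1 (multiplicity 1)


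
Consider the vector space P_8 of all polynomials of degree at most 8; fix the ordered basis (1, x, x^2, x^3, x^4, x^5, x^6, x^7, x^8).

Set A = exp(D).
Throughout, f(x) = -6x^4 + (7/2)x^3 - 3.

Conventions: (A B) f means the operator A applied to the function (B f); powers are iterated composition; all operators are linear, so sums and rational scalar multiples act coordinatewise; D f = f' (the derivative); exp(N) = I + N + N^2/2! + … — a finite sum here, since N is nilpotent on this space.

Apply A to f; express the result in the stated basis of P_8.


g(x) = -6x^4 - (41/2)x^3 - (51/2)x^2 - (27/2)x - 11/2

order-1 term: -24x^3 + (21/2)x^2
order-2 term: -36x^2 + (21/2)x
order-3 term: -24x + 7/2
order-4 term: -6
the series for exp(D) f terminates at order 4
exp(D) f = -6x^4 - (41/2)x^3 - (51/2)x^2 - (27/2)x - 11/2


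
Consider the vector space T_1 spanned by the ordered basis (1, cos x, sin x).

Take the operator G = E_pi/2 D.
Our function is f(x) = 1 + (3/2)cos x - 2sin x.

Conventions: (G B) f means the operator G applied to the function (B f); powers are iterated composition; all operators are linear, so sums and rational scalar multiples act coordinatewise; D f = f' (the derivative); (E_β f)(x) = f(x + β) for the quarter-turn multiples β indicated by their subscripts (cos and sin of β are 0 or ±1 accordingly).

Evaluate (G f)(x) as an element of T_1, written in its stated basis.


D f = -2cos x - (3/2)sin x
E_pi/2 D f = -(3/2)cos x + 2sin x

the image equals g(x) = -(3/2)cos x + 2sin x


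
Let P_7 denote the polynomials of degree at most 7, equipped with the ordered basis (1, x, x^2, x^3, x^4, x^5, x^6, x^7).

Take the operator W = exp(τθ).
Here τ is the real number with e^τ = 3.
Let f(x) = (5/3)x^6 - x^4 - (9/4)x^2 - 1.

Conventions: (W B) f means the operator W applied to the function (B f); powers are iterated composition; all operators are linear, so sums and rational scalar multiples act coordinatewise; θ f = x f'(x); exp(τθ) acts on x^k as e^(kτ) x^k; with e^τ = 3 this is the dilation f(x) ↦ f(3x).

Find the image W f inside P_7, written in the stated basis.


exp(τθ) x^k = e^(kτ) x^k; with e^τ = 3 this sends x^k to 3^k x^k
x^2 ↦ 9 x^2
x^4 ↦ 81 x^4
x^6 ↦ 729 x^6
applying this coordinatewise to f: exp(τθ) f = 1215x^6 - 81x^4 - (81/4)x^2 - 1

the image equals g(x) = 1215x^6 - 81x^4 - (81/4)x^2 - 1


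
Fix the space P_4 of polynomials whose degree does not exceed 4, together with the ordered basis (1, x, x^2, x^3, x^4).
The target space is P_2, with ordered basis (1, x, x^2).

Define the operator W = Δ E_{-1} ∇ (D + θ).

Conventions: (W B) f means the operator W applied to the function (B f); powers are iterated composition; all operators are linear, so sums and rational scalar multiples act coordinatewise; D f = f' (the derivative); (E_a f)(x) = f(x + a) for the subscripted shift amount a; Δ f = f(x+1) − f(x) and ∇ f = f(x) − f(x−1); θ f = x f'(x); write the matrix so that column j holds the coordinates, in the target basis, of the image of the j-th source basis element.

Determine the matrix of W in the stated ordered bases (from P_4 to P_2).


image of 1: 0
image of x: 0
image of x^2: 4
image of x^3: 18x - 12
image of x^4: 48x^2 - 72x + 32
each image's coordinates form column j of the matrix

the matrix is [[0, 0, 4, -12, 32]; [0, 0, 0, 18, -72]; [0, 0, 0, 0, 48]] (rows listed top to bottom)


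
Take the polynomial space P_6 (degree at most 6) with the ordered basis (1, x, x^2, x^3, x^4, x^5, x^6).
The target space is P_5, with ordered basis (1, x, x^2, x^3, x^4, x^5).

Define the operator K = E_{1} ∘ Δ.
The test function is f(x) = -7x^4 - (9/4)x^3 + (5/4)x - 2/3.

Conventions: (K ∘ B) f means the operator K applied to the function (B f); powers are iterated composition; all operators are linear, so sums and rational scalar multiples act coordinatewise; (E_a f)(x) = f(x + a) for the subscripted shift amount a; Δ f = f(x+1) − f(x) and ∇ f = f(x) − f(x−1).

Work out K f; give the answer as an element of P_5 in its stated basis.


Δ f = -28x^3 - (195/4)x^2 - (139/4)x - 8
E_{1} Δ f = -28x^3 - (531/4)x^2 - (865/4)x - 239/2

the result is g(x) = -28x^3 - (531/4)x^2 - (865/4)x - 239/2


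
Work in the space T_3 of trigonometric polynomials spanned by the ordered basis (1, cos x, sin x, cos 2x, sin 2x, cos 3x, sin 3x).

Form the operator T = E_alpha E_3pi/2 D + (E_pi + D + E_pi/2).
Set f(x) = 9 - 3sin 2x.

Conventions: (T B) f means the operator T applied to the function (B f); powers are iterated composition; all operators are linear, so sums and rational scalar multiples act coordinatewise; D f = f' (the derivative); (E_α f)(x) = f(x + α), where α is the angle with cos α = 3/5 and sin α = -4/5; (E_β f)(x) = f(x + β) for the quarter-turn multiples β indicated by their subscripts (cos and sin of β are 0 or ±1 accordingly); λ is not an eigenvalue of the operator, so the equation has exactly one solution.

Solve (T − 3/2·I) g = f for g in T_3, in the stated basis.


the result is g(x) = 18 + (768/1825)cos 2x + (1026/1825)sin 2x

write g with unknown coordinates in the stated basis and equate coefficients in (T − 3/2·I) g = f
solving from the highest basis element down gives g = 18 + (768/1825)cos 2x + (1026/1825)sin 2x
check: T g = 36 + (1152/1825)cos 2x - (3936/1825)sin 2x
so T g − 3/2·g = 9 - 3sin 2x = f ✓


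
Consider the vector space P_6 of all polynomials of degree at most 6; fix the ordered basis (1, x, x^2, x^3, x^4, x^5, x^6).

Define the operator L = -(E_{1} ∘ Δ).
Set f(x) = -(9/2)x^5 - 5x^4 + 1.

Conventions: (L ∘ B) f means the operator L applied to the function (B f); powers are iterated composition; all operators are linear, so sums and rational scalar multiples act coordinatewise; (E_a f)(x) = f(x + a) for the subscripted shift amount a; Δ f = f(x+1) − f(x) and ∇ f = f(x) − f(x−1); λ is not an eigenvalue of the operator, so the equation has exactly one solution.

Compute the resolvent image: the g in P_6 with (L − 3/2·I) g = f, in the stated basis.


write g with unknown coordinates in the stated basis and equate coefficients in (L − 3/2·I) g = f
solving from the highest basis element down gives g = 3x^5 - (20/3)x^4 - (380/9)x^3 + (220/9)x^2 + (5270/27)x + 1784/81
check: L g = -15x^4 - (190/3)x^3 + (110/3)x^2 + (2635/9)x + 919/27
so L g − 3/2·g = -(9/2)x^5 - 5x^4 + 1 = f ✓

g(x) = 3x^5 - (20/3)x^4 - (380/9)x^3 + (220/9)x^2 + (5270/27)x + 1784/81


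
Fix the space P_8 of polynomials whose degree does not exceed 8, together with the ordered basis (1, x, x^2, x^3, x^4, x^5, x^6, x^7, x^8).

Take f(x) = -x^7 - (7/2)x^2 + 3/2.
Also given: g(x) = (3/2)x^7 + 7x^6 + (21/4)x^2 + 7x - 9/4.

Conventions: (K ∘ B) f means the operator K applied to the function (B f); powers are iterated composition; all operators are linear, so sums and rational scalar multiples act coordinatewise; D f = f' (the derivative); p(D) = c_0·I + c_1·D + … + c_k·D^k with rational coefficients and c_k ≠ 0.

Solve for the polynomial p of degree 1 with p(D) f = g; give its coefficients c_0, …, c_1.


c_0 = -3/2, c_1 = -1

D^0 f = -x^7 - (7/2)x^2 + 3/2
D^1 f = -7x^6 - 7x
matching coefficients of g against c_0 f + c_1 Df + … from the top degree down determines the c_i
solution: c_0 = -3/2, c_1 = -1


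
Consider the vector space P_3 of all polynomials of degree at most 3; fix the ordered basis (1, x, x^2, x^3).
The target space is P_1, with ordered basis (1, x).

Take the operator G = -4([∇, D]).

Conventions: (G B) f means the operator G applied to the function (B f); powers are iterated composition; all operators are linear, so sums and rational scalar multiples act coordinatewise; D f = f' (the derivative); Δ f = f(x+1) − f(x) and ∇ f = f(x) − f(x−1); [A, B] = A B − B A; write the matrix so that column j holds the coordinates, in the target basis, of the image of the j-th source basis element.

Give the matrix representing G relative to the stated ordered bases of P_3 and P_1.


the matrix is [[0, 0, 0, 0]; [0, 0, 0, 0]] (rows listed top to bottom)

image of 1: 0
image of x: 0
image of x^2: 0
image of x^3: 0
each image's coordinates form column j of the matrix


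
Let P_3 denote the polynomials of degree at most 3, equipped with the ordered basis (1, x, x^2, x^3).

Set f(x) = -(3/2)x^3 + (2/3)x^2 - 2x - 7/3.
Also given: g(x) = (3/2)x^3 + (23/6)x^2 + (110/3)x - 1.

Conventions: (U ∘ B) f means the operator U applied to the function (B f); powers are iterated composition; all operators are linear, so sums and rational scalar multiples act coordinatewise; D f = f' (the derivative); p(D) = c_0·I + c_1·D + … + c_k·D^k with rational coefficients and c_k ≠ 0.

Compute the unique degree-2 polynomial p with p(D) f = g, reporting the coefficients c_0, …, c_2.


p(D) = -I − D − 4·D^2, i.e. c_0 = -1, c_1 = -1, c_2 = -4

D^0 f = -(3/2)x^3 + (2/3)x^2 - 2x - 7/3
D^1 f = -(9/2)x^2 + (4/3)x - 2
D^2 f = -9x + 4/3
matching coefficients of g against c_0 f + c_1 Df + … from the top degree down determines the c_i
solution: c_0 = -1, c_1 = -1, c_2 = -4


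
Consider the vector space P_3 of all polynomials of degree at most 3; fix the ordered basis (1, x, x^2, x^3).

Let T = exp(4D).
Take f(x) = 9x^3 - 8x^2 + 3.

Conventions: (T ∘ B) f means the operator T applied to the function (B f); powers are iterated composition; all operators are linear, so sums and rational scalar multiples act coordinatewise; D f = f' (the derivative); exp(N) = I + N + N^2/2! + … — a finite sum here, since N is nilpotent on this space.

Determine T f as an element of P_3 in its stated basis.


the image equals g(x) = 9x^3 + 100x^2 + 368x + 451

order-1 term: 108x^2 - 64x
order-2 term: 432x - 128
order-3 term: 576
the series for exp(4D) f terminates at order 3
exp(4D) f = 9x^3 + 100x^2 + 368x + 451


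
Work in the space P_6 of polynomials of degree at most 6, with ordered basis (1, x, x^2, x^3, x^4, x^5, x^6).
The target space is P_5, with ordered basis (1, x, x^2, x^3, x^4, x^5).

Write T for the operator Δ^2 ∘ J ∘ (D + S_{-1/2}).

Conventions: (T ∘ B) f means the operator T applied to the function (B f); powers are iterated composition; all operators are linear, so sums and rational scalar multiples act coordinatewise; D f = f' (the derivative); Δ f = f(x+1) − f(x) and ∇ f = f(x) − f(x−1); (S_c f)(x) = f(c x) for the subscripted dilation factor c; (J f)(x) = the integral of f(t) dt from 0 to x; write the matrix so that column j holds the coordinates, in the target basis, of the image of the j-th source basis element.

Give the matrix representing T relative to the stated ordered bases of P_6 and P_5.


the matrix is [[0, -1/2, 5/2, 89/16, 115/8, 2849/96, 1993/32]; [0, 0, 1/2, 21/4, 199/8, 1105/16, 5791/32]; [0, 0, 0, -3/8, 51/4, 1885/32, 6765/32]; [0, 0, 0, 0, 1/4, 155/8, 3875/32]; [0, 0, 0, 0, 0, -5/32, 975/32]; [0, 0, 0, 0, 0, 0, 3/32]] (rows listed top to bottom)

image of 1: 0
image of x: -1/2
image of x^2: (1/2)x + 5/2
image of x^3: -(3/8)x^2 + (21/4)x + 89/16
image of x^4: (1/4)x^3 + (51/4)x^2 + (199/8)x + 115/8
image of x^5: -(5/32)x^4 + (155/8)x^3 + (1885/32)x^2 + (1105/16)x + 2849/96
image of x^6: (3/32)x^5 + (975/32)x^4 + (3875/32)x^3 + (6765/32)x^2 + (5791/32)x + 1993/32
each image's coordinates form column j of the matrix


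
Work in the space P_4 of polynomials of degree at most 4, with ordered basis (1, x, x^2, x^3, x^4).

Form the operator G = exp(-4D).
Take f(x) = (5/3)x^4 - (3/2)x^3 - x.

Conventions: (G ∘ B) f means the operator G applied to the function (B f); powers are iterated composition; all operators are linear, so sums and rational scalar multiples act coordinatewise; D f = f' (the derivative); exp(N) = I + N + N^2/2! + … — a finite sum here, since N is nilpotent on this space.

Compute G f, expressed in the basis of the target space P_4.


order-1 term: -(80/3)x^3 + 18x^2 + 4
order-2 term: 160x^2 - 72x
order-3 term: -(1280/3)x + 96
order-4 term: 1280/3
the series for exp(-4D) f terminates at order 4
exp(-4D) f = (5/3)x^4 - (169/6)x^3 + 178x^2 - (1499/3)x + 1580/3

the result is g(x) = (5/3)x^4 - (169/6)x^3 + 178x^2 - (1499/3)x + 1580/3


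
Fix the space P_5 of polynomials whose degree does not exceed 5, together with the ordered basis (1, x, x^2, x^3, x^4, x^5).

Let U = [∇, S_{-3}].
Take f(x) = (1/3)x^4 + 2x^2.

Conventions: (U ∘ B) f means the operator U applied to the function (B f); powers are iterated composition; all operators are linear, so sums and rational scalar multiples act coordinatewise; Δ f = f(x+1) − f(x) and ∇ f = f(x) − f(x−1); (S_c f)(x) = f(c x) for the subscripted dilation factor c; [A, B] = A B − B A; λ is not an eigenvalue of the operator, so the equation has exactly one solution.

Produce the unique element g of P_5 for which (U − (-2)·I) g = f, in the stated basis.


write g with unknown coordinates in the stated basis and equate coefficients in (U − (-2)·I) g = f
solving from the highest basis element down gives g = (1/6)x^4 - 36x^3 - 1907x^2 + 24152x + 120536/3
check: U g = 72x^3 + 3816x^2 - 48304x - 241072/3
so U g − (-2)·g = (1/3)x^4 + 2x^2 = f ✓

the image equals g(x) = (1/6)x^4 - 36x^3 - 1907x^2 + 24152x + 120536/3
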